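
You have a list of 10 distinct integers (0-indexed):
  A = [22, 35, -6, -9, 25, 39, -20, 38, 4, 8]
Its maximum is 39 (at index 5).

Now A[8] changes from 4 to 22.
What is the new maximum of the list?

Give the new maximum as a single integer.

Old max = 39 (at index 5)
Change: A[8] 4 -> 22
Changed element was NOT the old max.
  New max = max(old_max, new_val) = max(39, 22) = 39

Answer: 39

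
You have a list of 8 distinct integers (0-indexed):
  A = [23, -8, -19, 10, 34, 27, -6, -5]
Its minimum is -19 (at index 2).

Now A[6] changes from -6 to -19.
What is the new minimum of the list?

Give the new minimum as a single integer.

Answer: -19

Derivation:
Old min = -19 (at index 2)
Change: A[6] -6 -> -19
Changed element was NOT the old min.
  New min = min(old_min, new_val) = min(-19, -19) = -19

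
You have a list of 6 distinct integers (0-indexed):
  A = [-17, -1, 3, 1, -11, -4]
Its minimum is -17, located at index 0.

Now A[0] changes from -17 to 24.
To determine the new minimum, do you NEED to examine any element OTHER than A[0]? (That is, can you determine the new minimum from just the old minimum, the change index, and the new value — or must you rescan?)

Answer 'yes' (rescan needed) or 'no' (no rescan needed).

Answer: yes

Derivation:
Old min = -17 at index 0
Change at index 0: -17 -> 24
Index 0 WAS the min and new value 24 > old min -17. Must rescan other elements to find the new min.
Needs rescan: yes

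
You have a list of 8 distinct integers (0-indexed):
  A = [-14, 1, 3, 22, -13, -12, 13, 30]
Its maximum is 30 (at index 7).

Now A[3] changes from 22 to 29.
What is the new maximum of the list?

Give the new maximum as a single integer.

Answer: 30

Derivation:
Old max = 30 (at index 7)
Change: A[3] 22 -> 29
Changed element was NOT the old max.
  New max = max(old_max, new_val) = max(30, 29) = 30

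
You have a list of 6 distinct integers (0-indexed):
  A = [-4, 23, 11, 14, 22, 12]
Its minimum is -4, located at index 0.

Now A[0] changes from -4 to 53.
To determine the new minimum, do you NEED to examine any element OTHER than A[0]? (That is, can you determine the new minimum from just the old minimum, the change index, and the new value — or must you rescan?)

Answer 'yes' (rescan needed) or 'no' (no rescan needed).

Old min = -4 at index 0
Change at index 0: -4 -> 53
Index 0 WAS the min and new value 53 > old min -4. Must rescan other elements to find the new min.
Needs rescan: yes

Answer: yes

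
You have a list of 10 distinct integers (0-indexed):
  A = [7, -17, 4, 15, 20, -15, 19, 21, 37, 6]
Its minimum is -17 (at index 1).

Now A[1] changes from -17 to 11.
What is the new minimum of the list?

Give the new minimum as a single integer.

Old min = -17 (at index 1)
Change: A[1] -17 -> 11
Changed element WAS the min. Need to check: is 11 still <= all others?
  Min of remaining elements: -15
  New min = min(11, -15) = -15

Answer: -15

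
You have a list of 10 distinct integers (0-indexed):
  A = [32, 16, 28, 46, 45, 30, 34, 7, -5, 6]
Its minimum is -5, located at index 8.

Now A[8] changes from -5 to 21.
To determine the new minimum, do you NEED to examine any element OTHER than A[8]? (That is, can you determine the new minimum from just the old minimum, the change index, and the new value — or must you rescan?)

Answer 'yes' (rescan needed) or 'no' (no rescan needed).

Answer: yes

Derivation:
Old min = -5 at index 8
Change at index 8: -5 -> 21
Index 8 WAS the min and new value 21 > old min -5. Must rescan other elements to find the new min.
Needs rescan: yes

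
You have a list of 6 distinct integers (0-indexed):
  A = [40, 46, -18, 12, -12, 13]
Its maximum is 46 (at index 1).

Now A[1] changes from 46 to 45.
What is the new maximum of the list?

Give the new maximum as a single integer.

Answer: 45

Derivation:
Old max = 46 (at index 1)
Change: A[1] 46 -> 45
Changed element WAS the max -> may need rescan.
  Max of remaining elements: 40
  New max = max(45, 40) = 45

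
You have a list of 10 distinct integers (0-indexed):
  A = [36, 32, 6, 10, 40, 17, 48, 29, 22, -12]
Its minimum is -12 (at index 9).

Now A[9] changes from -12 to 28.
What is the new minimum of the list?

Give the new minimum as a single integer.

Old min = -12 (at index 9)
Change: A[9] -12 -> 28
Changed element WAS the min. Need to check: is 28 still <= all others?
  Min of remaining elements: 6
  New min = min(28, 6) = 6

Answer: 6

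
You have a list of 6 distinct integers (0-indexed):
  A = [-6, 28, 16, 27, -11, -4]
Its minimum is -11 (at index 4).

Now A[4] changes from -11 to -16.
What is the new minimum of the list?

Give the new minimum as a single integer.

Answer: -16

Derivation:
Old min = -11 (at index 4)
Change: A[4] -11 -> -16
Changed element WAS the min. Need to check: is -16 still <= all others?
  Min of remaining elements: -6
  New min = min(-16, -6) = -16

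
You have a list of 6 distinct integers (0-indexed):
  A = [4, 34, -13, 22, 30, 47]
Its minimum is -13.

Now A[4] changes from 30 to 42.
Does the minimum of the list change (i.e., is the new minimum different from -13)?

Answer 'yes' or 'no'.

Old min = -13
Change: A[4] 30 -> 42
Changed element was NOT the min; min changes only if 42 < -13.
New min = -13; changed? no

Answer: no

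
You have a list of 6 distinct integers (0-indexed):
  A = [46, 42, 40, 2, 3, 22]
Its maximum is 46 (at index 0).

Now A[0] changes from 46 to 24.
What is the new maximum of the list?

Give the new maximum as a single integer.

Answer: 42

Derivation:
Old max = 46 (at index 0)
Change: A[0] 46 -> 24
Changed element WAS the max -> may need rescan.
  Max of remaining elements: 42
  New max = max(24, 42) = 42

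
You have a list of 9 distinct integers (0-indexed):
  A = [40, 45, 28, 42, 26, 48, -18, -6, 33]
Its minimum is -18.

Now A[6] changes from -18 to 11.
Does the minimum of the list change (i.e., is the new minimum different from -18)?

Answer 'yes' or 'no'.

Old min = -18
Change: A[6] -18 -> 11
Changed element was the min; new min must be rechecked.
New min = -6; changed? yes

Answer: yes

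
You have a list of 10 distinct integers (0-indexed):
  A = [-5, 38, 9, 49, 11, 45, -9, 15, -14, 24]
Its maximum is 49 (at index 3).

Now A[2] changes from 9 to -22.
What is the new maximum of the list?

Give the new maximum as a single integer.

Old max = 49 (at index 3)
Change: A[2] 9 -> -22
Changed element was NOT the old max.
  New max = max(old_max, new_val) = max(49, -22) = 49

Answer: 49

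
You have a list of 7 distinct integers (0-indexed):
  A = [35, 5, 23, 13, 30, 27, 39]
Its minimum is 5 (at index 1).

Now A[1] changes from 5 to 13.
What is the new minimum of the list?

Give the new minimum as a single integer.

Answer: 13

Derivation:
Old min = 5 (at index 1)
Change: A[1] 5 -> 13
Changed element WAS the min. Need to check: is 13 still <= all others?
  Min of remaining elements: 13
  New min = min(13, 13) = 13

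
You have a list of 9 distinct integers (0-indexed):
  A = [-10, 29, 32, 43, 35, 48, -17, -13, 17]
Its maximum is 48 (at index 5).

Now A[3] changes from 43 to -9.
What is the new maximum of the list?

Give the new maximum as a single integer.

Old max = 48 (at index 5)
Change: A[3] 43 -> -9
Changed element was NOT the old max.
  New max = max(old_max, new_val) = max(48, -9) = 48

Answer: 48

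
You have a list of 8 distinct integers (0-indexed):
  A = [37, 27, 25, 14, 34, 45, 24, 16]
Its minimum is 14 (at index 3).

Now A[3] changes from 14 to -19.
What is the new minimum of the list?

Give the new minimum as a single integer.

Answer: -19

Derivation:
Old min = 14 (at index 3)
Change: A[3] 14 -> -19
Changed element WAS the min. Need to check: is -19 still <= all others?
  Min of remaining elements: 16
  New min = min(-19, 16) = -19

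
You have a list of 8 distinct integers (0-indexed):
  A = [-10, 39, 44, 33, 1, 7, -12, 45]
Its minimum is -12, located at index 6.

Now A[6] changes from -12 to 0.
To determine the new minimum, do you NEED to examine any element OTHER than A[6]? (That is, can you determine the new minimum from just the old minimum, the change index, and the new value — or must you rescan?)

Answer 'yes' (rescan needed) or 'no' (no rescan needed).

Answer: yes

Derivation:
Old min = -12 at index 6
Change at index 6: -12 -> 0
Index 6 WAS the min and new value 0 > old min -12. Must rescan other elements to find the new min.
Needs rescan: yes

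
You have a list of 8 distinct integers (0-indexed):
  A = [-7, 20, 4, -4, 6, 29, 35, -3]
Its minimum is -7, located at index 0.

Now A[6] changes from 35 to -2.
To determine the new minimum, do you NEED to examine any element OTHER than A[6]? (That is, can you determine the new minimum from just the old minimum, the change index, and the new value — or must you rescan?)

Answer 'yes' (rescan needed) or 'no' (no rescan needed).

Old min = -7 at index 0
Change at index 6: 35 -> -2
Index 6 was NOT the min. New min = min(-7, -2). No rescan of other elements needed.
Needs rescan: no

Answer: no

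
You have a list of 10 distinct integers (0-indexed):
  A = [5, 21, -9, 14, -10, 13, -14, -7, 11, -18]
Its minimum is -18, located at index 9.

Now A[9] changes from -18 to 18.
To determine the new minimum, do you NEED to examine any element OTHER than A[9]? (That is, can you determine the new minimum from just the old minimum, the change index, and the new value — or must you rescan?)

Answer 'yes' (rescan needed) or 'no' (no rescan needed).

Answer: yes

Derivation:
Old min = -18 at index 9
Change at index 9: -18 -> 18
Index 9 WAS the min and new value 18 > old min -18. Must rescan other elements to find the new min.
Needs rescan: yes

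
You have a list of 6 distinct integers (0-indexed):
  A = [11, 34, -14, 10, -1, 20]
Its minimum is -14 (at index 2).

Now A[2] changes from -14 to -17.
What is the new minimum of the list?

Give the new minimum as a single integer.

Old min = -14 (at index 2)
Change: A[2] -14 -> -17
Changed element WAS the min. Need to check: is -17 still <= all others?
  Min of remaining elements: -1
  New min = min(-17, -1) = -17

Answer: -17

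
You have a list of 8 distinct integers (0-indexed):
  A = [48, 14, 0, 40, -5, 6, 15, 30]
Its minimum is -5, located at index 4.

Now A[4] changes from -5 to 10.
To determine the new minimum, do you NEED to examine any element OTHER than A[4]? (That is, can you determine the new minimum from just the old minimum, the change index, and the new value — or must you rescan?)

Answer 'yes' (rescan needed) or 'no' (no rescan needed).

Answer: yes

Derivation:
Old min = -5 at index 4
Change at index 4: -5 -> 10
Index 4 WAS the min and new value 10 > old min -5. Must rescan other elements to find the new min.
Needs rescan: yes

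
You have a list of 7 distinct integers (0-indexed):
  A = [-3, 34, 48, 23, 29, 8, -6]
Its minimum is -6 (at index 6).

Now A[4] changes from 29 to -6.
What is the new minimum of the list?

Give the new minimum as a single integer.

Answer: -6

Derivation:
Old min = -6 (at index 6)
Change: A[4] 29 -> -6
Changed element was NOT the old min.
  New min = min(old_min, new_val) = min(-6, -6) = -6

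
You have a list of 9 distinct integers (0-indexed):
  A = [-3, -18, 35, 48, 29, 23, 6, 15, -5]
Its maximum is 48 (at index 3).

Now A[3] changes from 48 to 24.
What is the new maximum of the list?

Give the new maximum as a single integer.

Answer: 35

Derivation:
Old max = 48 (at index 3)
Change: A[3] 48 -> 24
Changed element WAS the max -> may need rescan.
  Max of remaining elements: 35
  New max = max(24, 35) = 35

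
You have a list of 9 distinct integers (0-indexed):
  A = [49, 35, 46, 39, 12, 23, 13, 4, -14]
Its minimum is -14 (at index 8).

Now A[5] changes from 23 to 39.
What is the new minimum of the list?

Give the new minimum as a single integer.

Answer: -14

Derivation:
Old min = -14 (at index 8)
Change: A[5] 23 -> 39
Changed element was NOT the old min.
  New min = min(old_min, new_val) = min(-14, 39) = -14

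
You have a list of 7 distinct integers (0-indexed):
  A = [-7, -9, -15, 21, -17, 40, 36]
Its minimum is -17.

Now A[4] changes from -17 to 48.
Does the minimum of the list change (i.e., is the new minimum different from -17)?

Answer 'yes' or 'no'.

Old min = -17
Change: A[4] -17 -> 48
Changed element was the min; new min must be rechecked.
New min = -15; changed? yes

Answer: yes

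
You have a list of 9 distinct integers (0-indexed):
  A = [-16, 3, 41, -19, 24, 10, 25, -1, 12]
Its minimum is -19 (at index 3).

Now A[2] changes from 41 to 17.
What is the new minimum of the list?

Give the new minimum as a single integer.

Old min = -19 (at index 3)
Change: A[2] 41 -> 17
Changed element was NOT the old min.
  New min = min(old_min, new_val) = min(-19, 17) = -19

Answer: -19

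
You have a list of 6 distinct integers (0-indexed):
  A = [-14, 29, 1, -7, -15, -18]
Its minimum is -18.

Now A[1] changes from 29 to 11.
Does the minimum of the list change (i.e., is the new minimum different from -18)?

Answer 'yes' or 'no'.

Answer: no

Derivation:
Old min = -18
Change: A[1] 29 -> 11
Changed element was NOT the min; min changes only if 11 < -18.
New min = -18; changed? no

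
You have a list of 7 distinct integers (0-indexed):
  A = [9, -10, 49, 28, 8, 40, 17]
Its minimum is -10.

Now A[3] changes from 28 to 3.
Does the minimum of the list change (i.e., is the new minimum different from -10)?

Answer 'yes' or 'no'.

Answer: no

Derivation:
Old min = -10
Change: A[3] 28 -> 3
Changed element was NOT the min; min changes only if 3 < -10.
New min = -10; changed? no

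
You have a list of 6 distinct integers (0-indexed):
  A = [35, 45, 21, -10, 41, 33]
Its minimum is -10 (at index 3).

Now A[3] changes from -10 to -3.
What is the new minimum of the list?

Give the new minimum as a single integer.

Answer: -3

Derivation:
Old min = -10 (at index 3)
Change: A[3] -10 -> -3
Changed element WAS the min. Need to check: is -3 still <= all others?
  Min of remaining elements: 21
  New min = min(-3, 21) = -3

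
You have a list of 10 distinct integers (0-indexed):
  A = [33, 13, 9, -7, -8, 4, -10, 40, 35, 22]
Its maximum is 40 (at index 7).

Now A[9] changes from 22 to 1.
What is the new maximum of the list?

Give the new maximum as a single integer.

Answer: 40

Derivation:
Old max = 40 (at index 7)
Change: A[9] 22 -> 1
Changed element was NOT the old max.
  New max = max(old_max, new_val) = max(40, 1) = 40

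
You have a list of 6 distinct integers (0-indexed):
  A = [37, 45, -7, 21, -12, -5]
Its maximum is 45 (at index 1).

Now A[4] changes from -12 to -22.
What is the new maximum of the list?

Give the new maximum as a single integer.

Answer: 45

Derivation:
Old max = 45 (at index 1)
Change: A[4] -12 -> -22
Changed element was NOT the old max.
  New max = max(old_max, new_val) = max(45, -22) = 45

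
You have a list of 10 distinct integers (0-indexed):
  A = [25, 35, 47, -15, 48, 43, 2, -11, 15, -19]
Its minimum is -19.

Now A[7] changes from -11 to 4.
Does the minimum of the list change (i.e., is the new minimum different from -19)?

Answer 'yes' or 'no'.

Answer: no

Derivation:
Old min = -19
Change: A[7] -11 -> 4
Changed element was NOT the min; min changes only if 4 < -19.
New min = -19; changed? no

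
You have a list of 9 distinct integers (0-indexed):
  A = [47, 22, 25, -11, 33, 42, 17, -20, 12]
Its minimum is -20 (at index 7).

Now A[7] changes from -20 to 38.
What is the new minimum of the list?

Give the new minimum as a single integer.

Answer: -11

Derivation:
Old min = -20 (at index 7)
Change: A[7] -20 -> 38
Changed element WAS the min. Need to check: is 38 still <= all others?
  Min of remaining elements: -11
  New min = min(38, -11) = -11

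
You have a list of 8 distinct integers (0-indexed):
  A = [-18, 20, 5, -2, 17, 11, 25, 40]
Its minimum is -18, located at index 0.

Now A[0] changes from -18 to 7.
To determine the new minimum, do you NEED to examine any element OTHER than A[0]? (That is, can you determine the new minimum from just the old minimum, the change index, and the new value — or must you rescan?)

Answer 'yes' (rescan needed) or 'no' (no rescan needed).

Answer: yes

Derivation:
Old min = -18 at index 0
Change at index 0: -18 -> 7
Index 0 WAS the min and new value 7 > old min -18. Must rescan other elements to find the new min.
Needs rescan: yes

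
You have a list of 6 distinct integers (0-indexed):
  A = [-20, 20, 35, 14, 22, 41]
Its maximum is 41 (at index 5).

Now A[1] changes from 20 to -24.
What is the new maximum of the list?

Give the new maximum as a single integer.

Old max = 41 (at index 5)
Change: A[1] 20 -> -24
Changed element was NOT the old max.
  New max = max(old_max, new_val) = max(41, -24) = 41

Answer: 41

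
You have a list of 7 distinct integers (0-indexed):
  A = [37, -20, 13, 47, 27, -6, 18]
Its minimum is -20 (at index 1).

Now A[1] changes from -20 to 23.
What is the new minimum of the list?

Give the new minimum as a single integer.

Old min = -20 (at index 1)
Change: A[1] -20 -> 23
Changed element WAS the min. Need to check: is 23 still <= all others?
  Min of remaining elements: -6
  New min = min(23, -6) = -6

Answer: -6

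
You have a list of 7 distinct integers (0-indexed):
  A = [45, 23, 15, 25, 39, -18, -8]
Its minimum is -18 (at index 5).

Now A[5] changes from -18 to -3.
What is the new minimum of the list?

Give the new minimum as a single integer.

Old min = -18 (at index 5)
Change: A[5] -18 -> -3
Changed element WAS the min. Need to check: is -3 still <= all others?
  Min of remaining elements: -8
  New min = min(-3, -8) = -8

Answer: -8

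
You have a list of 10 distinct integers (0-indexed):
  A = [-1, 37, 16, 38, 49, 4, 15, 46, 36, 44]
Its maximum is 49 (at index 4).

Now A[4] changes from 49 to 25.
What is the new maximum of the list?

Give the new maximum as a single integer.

Answer: 46

Derivation:
Old max = 49 (at index 4)
Change: A[4] 49 -> 25
Changed element WAS the max -> may need rescan.
  Max of remaining elements: 46
  New max = max(25, 46) = 46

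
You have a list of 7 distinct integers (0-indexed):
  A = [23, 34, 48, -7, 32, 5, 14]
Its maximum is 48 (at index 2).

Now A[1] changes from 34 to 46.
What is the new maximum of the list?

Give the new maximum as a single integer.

Old max = 48 (at index 2)
Change: A[1] 34 -> 46
Changed element was NOT the old max.
  New max = max(old_max, new_val) = max(48, 46) = 48

Answer: 48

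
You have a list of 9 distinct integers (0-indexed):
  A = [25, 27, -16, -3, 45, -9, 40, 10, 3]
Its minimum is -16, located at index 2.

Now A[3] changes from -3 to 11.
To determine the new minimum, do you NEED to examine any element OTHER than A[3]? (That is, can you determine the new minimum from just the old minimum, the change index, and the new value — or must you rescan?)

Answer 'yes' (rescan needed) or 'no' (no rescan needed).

Old min = -16 at index 2
Change at index 3: -3 -> 11
Index 3 was NOT the min. New min = min(-16, 11). No rescan of other elements needed.
Needs rescan: no

Answer: no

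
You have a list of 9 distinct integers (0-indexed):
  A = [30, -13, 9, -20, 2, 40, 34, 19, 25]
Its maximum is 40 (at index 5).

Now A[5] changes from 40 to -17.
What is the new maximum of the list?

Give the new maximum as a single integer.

Old max = 40 (at index 5)
Change: A[5] 40 -> -17
Changed element WAS the max -> may need rescan.
  Max of remaining elements: 34
  New max = max(-17, 34) = 34

Answer: 34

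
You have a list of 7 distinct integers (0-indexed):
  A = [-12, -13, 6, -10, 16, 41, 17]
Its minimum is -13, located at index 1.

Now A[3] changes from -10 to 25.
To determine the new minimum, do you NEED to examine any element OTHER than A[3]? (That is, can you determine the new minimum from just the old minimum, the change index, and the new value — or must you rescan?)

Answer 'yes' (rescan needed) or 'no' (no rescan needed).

Old min = -13 at index 1
Change at index 3: -10 -> 25
Index 3 was NOT the min. New min = min(-13, 25). No rescan of other elements needed.
Needs rescan: no

Answer: no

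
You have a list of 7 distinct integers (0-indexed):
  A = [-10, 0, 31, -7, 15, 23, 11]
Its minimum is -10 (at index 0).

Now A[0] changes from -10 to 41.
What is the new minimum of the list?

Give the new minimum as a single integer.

Answer: -7

Derivation:
Old min = -10 (at index 0)
Change: A[0] -10 -> 41
Changed element WAS the min. Need to check: is 41 still <= all others?
  Min of remaining elements: -7
  New min = min(41, -7) = -7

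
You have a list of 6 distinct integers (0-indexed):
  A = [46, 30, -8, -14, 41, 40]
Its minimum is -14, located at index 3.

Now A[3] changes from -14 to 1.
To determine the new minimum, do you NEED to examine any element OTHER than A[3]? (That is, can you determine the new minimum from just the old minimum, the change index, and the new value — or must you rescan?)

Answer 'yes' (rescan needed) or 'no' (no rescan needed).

Old min = -14 at index 3
Change at index 3: -14 -> 1
Index 3 WAS the min and new value 1 > old min -14. Must rescan other elements to find the new min.
Needs rescan: yes

Answer: yes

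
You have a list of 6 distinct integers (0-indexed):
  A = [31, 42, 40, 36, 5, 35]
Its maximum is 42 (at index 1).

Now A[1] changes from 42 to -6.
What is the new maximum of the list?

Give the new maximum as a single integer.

Answer: 40

Derivation:
Old max = 42 (at index 1)
Change: A[1] 42 -> -6
Changed element WAS the max -> may need rescan.
  Max of remaining elements: 40
  New max = max(-6, 40) = 40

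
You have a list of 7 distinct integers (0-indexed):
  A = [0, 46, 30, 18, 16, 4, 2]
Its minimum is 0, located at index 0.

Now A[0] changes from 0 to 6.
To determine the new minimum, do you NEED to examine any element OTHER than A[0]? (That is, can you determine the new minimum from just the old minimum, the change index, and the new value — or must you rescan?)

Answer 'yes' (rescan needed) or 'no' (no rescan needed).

Old min = 0 at index 0
Change at index 0: 0 -> 6
Index 0 WAS the min and new value 6 > old min 0. Must rescan other elements to find the new min.
Needs rescan: yes

Answer: yes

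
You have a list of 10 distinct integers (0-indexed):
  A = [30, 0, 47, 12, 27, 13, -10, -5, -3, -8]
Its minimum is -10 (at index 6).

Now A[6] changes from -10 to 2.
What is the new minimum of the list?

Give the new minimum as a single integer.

Answer: -8

Derivation:
Old min = -10 (at index 6)
Change: A[6] -10 -> 2
Changed element WAS the min. Need to check: is 2 still <= all others?
  Min of remaining elements: -8
  New min = min(2, -8) = -8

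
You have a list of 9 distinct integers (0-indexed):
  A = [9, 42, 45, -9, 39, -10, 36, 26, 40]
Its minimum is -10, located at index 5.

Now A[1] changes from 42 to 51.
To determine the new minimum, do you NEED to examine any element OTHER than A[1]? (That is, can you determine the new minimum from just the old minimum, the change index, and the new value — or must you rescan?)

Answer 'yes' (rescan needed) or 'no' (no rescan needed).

Answer: no

Derivation:
Old min = -10 at index 5
Change at index 1: 42 -> 51
Index 1 was NOT the min. New min = min(-10, 51). No rescan of other elements needed.
Needs rescan: no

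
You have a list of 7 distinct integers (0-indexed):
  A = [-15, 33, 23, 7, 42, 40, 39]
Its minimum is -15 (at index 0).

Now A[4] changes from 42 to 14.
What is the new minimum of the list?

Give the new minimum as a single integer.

Old min = -15 (at index 0)
Change: A[4] 42 -> 14
Changed element was NOT the old min.
  New min = min(old_min, new_val) = min(-15, 14) = -15

Answer: -15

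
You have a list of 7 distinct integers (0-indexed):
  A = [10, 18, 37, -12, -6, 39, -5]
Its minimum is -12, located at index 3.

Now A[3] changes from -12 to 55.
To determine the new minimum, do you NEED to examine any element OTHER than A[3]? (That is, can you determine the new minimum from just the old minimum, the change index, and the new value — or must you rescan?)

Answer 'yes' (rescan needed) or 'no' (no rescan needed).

Old min = -12 at index 3
Change at index 3: -12 -> 55
Index 3 WAS the min and new value 55 > old min -12. Must rescan other elements to find the new min.
Needs rescan: yes

Answer: yes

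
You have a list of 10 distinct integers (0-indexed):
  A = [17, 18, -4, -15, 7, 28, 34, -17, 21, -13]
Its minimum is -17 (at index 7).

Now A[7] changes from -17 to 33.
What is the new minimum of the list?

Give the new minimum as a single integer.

Old min = -17 (at index 7)
Change: A[7] -17 -> 33
Changed element WAS the min. Need to check: is 33 still <= all others?
  Min of remaining elements: -15
  New min = min(33, -15) = -15

Answer: -15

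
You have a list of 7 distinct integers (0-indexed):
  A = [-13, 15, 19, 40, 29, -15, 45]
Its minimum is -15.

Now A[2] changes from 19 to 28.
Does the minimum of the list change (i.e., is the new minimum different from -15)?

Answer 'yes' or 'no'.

Answer: no

Derivation:
Old min = -15
Change: A[2] 19 -> 28
Changed element was NOT the min; min changes only if 28 < -15.
New min = -15; changed? no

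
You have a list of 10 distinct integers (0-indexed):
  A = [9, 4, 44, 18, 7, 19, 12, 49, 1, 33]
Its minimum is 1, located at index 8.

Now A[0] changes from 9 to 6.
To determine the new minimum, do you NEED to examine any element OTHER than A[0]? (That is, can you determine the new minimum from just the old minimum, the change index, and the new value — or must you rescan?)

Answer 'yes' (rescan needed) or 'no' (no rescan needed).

Answer: no

Derivation:
Old min = 1 at index 8
Change at index 0: 9 -> 6
Index 0 was NOT the min. New min = min(1, 6). No rescan of other elements needed.
Needs rescan: no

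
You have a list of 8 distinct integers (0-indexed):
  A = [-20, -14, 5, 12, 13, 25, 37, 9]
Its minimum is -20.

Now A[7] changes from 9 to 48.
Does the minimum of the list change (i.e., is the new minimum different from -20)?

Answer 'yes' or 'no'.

Answer: no

Derivation:
Old min = -20
Change: A[7] 9 -> 48
Changed element was NOT the min; min changes only if 48 < -20.
New min = -20; changed? no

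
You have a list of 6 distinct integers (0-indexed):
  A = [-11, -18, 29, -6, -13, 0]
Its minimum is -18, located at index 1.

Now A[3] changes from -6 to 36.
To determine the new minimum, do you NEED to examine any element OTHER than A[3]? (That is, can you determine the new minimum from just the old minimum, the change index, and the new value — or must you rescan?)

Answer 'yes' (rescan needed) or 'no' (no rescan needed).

Answer: no

Derivation:
Old min = -18 at index 1
Change at index 3: -6 -> 36
Index 3 was NOT the min. New min = min(-18, 36). No rescan of other elements needed.
Needs rescan: no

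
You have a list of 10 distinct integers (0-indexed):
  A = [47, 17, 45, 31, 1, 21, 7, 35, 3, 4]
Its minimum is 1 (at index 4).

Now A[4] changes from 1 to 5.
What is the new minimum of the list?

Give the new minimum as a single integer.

Answer: 3

Derivation:
Old min = 1 (at index 4)
Change: A[4] 1 -> 5
Changed element WAS the min. Need to check: is 5 still <= all others?
  Min of remaining elements: 3
  New min = min(5, 3) = 3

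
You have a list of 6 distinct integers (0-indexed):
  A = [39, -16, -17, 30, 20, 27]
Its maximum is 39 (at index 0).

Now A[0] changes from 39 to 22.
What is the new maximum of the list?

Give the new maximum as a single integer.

Answer: 30

Derivation:
Old max = 39 (at index 0)
Change: A[0] 39 -> 22
Changed element WAS the max -> may need rescan.
  Max of remaining elements: 30
  New max = max(22, 30) = 30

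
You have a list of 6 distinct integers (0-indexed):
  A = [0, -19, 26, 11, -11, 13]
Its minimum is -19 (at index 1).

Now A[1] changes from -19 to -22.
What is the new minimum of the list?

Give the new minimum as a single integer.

Answer: -22

Derivation:
Old min = -19 (at index 1)
Change: A[1] -19 -> -22
Changed element WAS the min. Need to check: is -22 still <= all others?
  Min of remaining elements: -11
  New min = min(-22, -11) = -22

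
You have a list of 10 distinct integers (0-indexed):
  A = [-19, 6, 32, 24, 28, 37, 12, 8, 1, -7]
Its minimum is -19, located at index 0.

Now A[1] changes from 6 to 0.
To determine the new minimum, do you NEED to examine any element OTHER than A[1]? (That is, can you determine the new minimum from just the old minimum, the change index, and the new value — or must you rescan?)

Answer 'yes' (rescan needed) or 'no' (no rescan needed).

Answer: no

Derivation:
Old min = -19 at index 0
Change at index 1: 6 -> 0
Index 1 was NOT the min. New min = min(-19, 0). No rescan of other elements needed.
Needs rescan: no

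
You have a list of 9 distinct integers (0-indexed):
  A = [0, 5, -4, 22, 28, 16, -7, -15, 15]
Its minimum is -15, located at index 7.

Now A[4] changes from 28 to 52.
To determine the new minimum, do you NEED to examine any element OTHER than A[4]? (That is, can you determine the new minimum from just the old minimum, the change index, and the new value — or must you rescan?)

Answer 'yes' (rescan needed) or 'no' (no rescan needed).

Answer: no

Derivation:
Old min = -15 at index 7
Change at index 4: 28 -> 52
Index 4 was NOT the min. New min = min(-15, 52). No rescan of other elements needed.
Needs rescan: no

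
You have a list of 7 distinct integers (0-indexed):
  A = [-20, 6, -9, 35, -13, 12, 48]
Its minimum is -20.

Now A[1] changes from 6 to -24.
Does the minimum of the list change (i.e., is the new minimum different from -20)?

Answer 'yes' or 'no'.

Old min = -20
Change: A[1] 6 -> -24
Changed element was NOT the min; min changes only if -24 < -20.
New min = -24; changed? yes

Answer: yes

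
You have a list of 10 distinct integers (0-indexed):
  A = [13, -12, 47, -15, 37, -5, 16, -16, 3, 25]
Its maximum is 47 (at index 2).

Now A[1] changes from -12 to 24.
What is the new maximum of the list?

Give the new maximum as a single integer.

Answer: 47

Derivation:
Old max = 47 (at index 2)
Change: A[1] -12 -> 24
Changed element was NOT the old max.
  New max = max(old_max, new_val) = max(47, 24) = 47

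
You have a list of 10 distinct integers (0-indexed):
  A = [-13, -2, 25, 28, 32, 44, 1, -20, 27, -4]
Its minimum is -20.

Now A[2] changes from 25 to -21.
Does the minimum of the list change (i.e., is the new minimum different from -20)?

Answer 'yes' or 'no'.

Old min = -20
Change: A[2] 25 -> -21
Changed element was NOT the min; min changes only if -21 < -20.
New min = -21; changed? yes

Answer: yes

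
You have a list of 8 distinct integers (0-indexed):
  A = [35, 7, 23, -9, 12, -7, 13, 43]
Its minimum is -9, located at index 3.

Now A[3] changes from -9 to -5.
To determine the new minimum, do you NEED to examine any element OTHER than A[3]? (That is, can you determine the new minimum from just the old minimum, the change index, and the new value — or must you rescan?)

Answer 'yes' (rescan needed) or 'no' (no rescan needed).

Answer: yes

Derivation:
Old min = -9 at index 3
Change at index 3: -9 -> -5
Index 3 WAS the min and new value -5 > old min -9. Must rescan other elements to find the new min.
Needs rescan: yes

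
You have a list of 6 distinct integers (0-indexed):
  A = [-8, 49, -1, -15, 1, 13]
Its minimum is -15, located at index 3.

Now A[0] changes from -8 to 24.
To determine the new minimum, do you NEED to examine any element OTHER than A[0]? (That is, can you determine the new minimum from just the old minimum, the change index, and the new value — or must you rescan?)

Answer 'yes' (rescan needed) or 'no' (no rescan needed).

Answer: no

Derivation:
Old min = -15 at index 3
Change at index 0: -8 -> 24
Index 0 was NOT the min. New min = min(-15, 24). No rescan of other elements needed.
Needs rescan: no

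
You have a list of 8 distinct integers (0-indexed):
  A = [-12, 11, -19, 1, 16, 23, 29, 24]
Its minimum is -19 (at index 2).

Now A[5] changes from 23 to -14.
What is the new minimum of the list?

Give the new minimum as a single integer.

Answer: -19

Derivation:
Old min = -19 (at index 2)
Change: A[5] 23 -> -14
Changed element was NOT the old min.
  New min = min(old_min, new_val) = min(-19, -14) = -19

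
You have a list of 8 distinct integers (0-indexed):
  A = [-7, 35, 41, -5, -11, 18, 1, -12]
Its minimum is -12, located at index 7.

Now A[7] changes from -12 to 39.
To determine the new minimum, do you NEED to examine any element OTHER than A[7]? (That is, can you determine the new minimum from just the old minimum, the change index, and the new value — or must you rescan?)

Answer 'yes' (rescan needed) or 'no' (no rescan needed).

Answer: yes

Derivation:
Old min = -12 at index 7
Change at index 7: -12 -> 39
Index 7 WAS the min and new value 39 > old min -12. Must rescan other elements to find the new min.
Needs rescan: yes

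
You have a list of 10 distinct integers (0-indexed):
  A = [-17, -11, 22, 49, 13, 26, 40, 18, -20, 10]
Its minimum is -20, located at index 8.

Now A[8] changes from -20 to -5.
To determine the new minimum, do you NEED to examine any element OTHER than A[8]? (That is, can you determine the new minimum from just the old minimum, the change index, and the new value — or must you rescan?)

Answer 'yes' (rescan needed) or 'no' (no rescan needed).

Answer: yes

Derivation:
Old min = -20 at index 8
Change at index 8: -20 -> -5
Index 8 WAS the min and new value -5 > old min -20. Must rescan other elements to find the new min.
Needs rescan: yes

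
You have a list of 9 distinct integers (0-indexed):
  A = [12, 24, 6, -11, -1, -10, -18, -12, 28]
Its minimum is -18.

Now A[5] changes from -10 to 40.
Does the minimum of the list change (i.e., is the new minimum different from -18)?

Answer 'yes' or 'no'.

Answer: no

Derivation:
Old min = -18
Change: A[5] -10 -> 40
Changed element was NOT the min; min changes only if 40 < -18.
New min = -18; changed? no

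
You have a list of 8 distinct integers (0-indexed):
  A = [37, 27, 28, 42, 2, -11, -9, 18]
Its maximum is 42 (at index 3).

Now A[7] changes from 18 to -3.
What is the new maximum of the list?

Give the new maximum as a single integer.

Answer: 42

Derivation:
Old max = 42 (at index 3)
Change: A[7] 18 -> -3
Changed element was NOT the old max.
  New max = max(old_max, new_val) = max(42, -3) = 42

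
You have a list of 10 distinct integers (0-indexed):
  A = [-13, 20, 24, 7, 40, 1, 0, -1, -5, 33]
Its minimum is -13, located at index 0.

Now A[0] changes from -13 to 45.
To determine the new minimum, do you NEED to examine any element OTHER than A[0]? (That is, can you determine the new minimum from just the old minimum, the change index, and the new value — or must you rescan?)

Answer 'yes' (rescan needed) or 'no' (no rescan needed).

Answer: yes

Derivation:
Old min = -13 at index 0
Change at index 0: -13 -> 45
Index 0 WAS the min and new value 45 > old min -13. Must rescan other elements to find the new min.
Needs rescan: yes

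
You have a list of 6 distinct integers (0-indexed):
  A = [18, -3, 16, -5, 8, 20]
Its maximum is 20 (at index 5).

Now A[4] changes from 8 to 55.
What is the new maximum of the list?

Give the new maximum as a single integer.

Old max = 20 (at index 5)
Change: A[4] 8 -> 55
Changed element was NOT the old max.
  New max = max(old_max, new_val) = max(20, 55) = 55

Answer: 55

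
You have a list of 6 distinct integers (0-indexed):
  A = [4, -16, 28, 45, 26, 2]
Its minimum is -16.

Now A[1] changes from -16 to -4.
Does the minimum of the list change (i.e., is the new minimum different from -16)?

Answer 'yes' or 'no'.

Old min = -16
Change: A[1] -16 -> -4
Changed element was the min; new min must be rechecked.
New min = -4; changed? yes

Answer: yes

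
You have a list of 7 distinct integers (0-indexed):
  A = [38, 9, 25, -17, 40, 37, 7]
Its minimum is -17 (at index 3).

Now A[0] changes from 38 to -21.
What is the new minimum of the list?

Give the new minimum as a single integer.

Answer: -21

Derivation:
Old min = -17 (at index 3)
Change: A[0] 38 -> -21
Changed element was NOT the old min.
  New min = min(old_min, new_val) = min(-17, -21) = -21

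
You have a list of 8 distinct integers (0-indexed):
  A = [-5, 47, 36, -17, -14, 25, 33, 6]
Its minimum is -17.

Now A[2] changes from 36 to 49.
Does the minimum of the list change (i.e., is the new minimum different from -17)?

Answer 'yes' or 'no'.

Old min = -17
Change: A[2] 36 -> 49
Changed element was NOT the min; min changes only if 49 < -17.
New min = -17; changed? no

Answer: no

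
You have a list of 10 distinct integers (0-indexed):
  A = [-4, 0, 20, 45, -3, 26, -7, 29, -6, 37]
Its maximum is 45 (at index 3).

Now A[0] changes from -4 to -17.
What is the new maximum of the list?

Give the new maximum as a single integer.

Old max = 45 (at index 3)
Change: A[0] -4 -> -17
Changed element was NOT the old max.
  New max = max(old_max, new_val) = max(45, -17) = 45

Answer: 45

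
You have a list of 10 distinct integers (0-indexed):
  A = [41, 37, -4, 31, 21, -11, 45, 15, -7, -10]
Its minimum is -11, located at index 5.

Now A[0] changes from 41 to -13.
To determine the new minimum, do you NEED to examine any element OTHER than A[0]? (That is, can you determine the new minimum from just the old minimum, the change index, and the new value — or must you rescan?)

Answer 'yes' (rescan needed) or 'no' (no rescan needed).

Answer: no

Derivation:
Old min = -11 at index 5
Change at index 0: 41 -> -13
Index 0 was NOT the min. New min = min(-11, -13). No rescan of other elements needed.
Needs rescan: no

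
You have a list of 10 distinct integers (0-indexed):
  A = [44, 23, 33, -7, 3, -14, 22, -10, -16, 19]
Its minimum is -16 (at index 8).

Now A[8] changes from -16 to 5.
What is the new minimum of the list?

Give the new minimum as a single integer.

Old min = -16 (at index 8)
Change: A[8] -16 -> 5
Changed element WAS the min. Need to check: is 5 still <= all others?
  Min of remaining elements: -14
  New min = min(5, -14) = -14

Answer: -14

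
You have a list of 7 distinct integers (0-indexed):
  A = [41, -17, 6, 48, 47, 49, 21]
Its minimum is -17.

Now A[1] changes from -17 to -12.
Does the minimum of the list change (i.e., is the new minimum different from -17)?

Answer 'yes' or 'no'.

Old min = -17
Change: A[1] -17 -> -12
Changed element was the min; new min must be rechecked.
New min = -12; changed? yes

Answer: yes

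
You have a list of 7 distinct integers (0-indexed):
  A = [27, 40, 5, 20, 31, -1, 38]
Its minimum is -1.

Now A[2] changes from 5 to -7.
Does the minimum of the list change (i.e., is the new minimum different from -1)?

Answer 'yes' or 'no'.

Old min = -1
Change: A[2] 5 -> -7
Changed element was NOT the min; min changes only if -7 < -1.
New min = -7; changed? yes

Answer: yes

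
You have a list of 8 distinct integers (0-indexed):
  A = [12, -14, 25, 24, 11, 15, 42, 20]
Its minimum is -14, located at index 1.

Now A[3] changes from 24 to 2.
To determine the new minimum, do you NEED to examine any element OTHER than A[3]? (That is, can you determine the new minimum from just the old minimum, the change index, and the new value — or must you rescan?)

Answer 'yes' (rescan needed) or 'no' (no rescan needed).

Old min = -14 at index 1
Change at index 3: 24 -> 2
Index 3 was NOT the min. New min = min(-14, 2). No rescan of other elements needed.
Needs rescan: no

Answer: no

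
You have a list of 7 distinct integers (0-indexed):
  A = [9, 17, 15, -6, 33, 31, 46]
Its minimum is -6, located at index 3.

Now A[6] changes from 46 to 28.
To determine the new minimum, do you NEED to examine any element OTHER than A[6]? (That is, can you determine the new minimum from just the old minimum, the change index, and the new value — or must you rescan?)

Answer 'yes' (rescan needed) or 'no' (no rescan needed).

Old min = -6 at index 3
Change at index 6: 46 -> 28
Index 6 was NOT the min. New min = min(-6, 28). No rescan of other elements needed.
Needs rescan: no

Answer: no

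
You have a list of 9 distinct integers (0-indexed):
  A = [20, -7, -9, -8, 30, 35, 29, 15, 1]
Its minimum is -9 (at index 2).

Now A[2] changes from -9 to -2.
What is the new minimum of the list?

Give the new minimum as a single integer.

Answer: -8

Derivation:
Old min = -9 (at index 2)
Change: A[2] -9 -> -2
Changed element WAS the min. Need to check: is -2 still <= all others?
  Min of remaining elements: -8
  New min = min(-2, -8) = -8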